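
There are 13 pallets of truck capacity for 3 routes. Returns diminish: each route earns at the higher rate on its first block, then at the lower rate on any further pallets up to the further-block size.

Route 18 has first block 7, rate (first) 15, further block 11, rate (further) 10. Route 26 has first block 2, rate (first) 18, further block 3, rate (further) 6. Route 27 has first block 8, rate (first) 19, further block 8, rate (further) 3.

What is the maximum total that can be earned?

233

Order all 6 blocks by rate: Route 27/first 19 > Route 26/first 18 > Route 18/first 15 > Route 18/second 10 > Route 26/second 6 > Route 27/second 3.
Fill Route 27 first block (8 at 19) ; 5 left.
Route 26/first (18): +2 ; 3 left.
Route 18 first at 15: only 3 left, fill 3.
Total = 19×8 + 18×2 + 15×3 = 233.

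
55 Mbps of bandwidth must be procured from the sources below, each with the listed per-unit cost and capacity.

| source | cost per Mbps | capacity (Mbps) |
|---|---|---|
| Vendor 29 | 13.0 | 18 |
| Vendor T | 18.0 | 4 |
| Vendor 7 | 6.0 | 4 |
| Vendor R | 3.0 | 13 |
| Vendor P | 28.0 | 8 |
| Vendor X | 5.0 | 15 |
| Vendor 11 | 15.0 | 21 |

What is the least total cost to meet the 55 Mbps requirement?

447

Fill from the cheapest source first.
Take 13 from Vendor R at 3.0 → need 42 more.
Vendor X at 5.0: take all 15 Mbps → 27 still needed.
Vendor 7 at 6.0: take all 4 Mbps → 23 still needed.
Take 18 from Vendor 29 at 13.0 → need 5 more.
Vendor 11 (15.0): take the remaining 5 → done.
Vendor T, Vendor P: unused.
Cost = 13×3.0 + 15×5.0 + 4×6.0 + 18×13.0 + 5×15.0 = 447.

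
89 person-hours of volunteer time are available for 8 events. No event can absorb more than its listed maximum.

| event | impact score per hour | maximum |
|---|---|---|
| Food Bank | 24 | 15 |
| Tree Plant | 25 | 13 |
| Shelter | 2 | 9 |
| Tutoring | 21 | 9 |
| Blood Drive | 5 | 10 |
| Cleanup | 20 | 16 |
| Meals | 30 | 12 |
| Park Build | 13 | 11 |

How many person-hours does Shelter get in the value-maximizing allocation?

Rank by impact score per hour: Meals 30 > Tree Plant 25 > Food Bank 24 > Tutoring 21 > Cleanup 20 > Park Build 13 > Blood Drive 5 > Shelter 2.
Meals: +12 to 12 (cap) → 77 left.
Give Tree Plant 13 to hit its cap of 13 → 64 left.
Food Bank: +15 to 15 (cap) → 49 left.
Tutoring takes 9 to reach its cap of 9 → 40 left.
Give Cleanup 16 to hit its cap of 16 → 24 left.
Give Park Build 11 to hit its cap of 11 → 13 left.
Blood Drive takes 10 to reach its cap of 10 → 3 left.
Shelter has room for 9 but only 3 remain, so it gets 3.

3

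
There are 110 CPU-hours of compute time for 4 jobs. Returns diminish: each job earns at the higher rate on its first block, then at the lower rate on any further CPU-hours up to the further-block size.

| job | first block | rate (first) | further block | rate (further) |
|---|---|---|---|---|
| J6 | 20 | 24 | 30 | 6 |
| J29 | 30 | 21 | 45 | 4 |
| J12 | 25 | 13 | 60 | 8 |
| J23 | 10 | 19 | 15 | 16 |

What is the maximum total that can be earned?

Rank every tier by rate: J6/tier1 24 > J29/tier1 21 > J23/tier1 19 > J23/tier2 16 > J12/tier1 13 > J12/tier2 8 > J6/tier2 6 > J29/tier2 4.
J6/tier1 (24): +20 ; 90 left.
J29/tier1 (21): +30 ; 60 left.
J23 tier1 at 19: fill all 10 ; 50 left.
Fill J23 tier2 block (15 at 16) ; 35 left.
Fill J12 tier1 block (25 at 13) ; 10 left.
J12 tier2 at 8: only 10 left, fill 10.
Total = 24×20 + 21×30 + 19×10 + 16×15 + 13×25 + 8×10 = 1945.

1945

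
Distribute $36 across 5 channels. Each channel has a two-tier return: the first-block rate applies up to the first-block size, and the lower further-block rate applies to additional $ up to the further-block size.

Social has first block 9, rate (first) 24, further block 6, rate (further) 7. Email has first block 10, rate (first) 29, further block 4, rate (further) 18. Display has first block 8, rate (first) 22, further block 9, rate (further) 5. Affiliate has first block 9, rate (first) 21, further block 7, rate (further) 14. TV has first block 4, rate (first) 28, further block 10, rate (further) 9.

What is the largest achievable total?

899

Treat each block as its own option and order by rate: Email/first 29 > TV/first 28 > Social/first 24 > Display/first 22 > Affiliate/first 21 > Email/second 18 > Affiliate/second 14 > TV/second 9 > Social/second 7 > Display/second 5.
Fill Email first block (10 at 29) → 26 left.
TV/first (28): +4 → 22 left.
Social first at 24: fill all 9 → 13 left.
Fill Display first block (8 at 22) → 5 left.
Affiliate/first: +5 of 9 at 21; pool empty.
Total = 29×10 + 28×4 + 24×9 + 22×8 + 21×5 = 899.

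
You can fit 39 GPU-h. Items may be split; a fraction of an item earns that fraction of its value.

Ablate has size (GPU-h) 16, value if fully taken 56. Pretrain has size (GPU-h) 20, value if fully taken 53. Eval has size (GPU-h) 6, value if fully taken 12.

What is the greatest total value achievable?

Rank by value-to-size ratio: Ablate 56/16≈3.5, Pretrain 53/20≈2.65, Eval 12/6≈2.
Ablate: take in full, 16 GPU-h for value 56 — 23 left.
Take all of Pretrain (20 GPU-h, value 53) — 3 GPU-h left.
Only 3 GPU-h remain; take 3/6 of Eval for value 12×3/6 = 6.
Total value = 115.

115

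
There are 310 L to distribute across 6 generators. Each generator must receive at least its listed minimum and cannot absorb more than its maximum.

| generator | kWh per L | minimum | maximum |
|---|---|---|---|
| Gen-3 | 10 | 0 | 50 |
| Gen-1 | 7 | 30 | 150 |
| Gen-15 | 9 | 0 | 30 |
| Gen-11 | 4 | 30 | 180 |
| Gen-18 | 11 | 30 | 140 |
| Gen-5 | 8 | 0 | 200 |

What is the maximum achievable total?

2880

Meeting every minimum uses 0+30+0+30+30+0 = 90 L, leaving 220.
Order the generators by kWh per L: Gen-18 11 > Gen-3 10 > Gen-15 9 > Gen-5 8 > Gen-1 7 > Gen-11 4.
Gen-18 takes 110 more to reach its cap of 140 ; 110 left.
Gen-3 takes 50 more to reach its cap of 50 ; 60 left.
Gen-15 takes 30 more to reach its cap of 30 ; 30 left.
Gen-5 has room for 200 more but only 30 remain, so it gets 30.
Total = 10×50 + 7×30 + 9×30 + 4×30 + 11×140 + 8×30 = 2880.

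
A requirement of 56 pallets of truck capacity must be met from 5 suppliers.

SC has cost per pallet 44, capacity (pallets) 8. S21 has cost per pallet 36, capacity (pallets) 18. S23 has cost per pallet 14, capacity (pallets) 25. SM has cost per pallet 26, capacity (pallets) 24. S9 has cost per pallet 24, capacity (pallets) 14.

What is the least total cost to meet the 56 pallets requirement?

Use suppliers in increasing cost order.
S23 at 14: take all 25 pallets → 31 still needed.
Take 14 from S9 at 24 → need 17 more.
SM (26): take the remaining 17 → done.
S21, SC: unused.
Cost = 25×14 + 14×24 + 17×26 = 1128.

1128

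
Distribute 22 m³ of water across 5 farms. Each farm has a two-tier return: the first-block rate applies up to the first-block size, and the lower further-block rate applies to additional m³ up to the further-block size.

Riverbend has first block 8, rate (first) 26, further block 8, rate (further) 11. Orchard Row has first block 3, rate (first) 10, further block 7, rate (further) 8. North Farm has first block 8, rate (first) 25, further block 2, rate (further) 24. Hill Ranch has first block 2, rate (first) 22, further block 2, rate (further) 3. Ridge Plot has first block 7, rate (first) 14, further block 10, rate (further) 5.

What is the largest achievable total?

528

Order all 10 blocks by rate: Riverbend/tier1 26 > North Farm/tier1 25 > North Farm/tier2 24 > Hill Ranch/tier1 22 > Ridge Plot/tier1 14 > Riverbend/tier2 11 > Orchard Row/tier1 10 > Orchard Row/tier2 8 > Ridge Plot/tier2 5 > Hill Ranch/tier2 3.
Fill Riverbend tier1 block (8 at 26) → 14 left.
North Farm/tier1 (25): +8 → 6 left.
North Farm tier2 at 24: fill all 2 → 4 left.
Hill Ranch tier1 at 22: fill all 2 → 2 left.
Ridge Plot/tier1: +2 of 7 at 14; pool empty.
Total = 26×8 + 25×8 + 24×2 + 22×2 + 14×2 = 528.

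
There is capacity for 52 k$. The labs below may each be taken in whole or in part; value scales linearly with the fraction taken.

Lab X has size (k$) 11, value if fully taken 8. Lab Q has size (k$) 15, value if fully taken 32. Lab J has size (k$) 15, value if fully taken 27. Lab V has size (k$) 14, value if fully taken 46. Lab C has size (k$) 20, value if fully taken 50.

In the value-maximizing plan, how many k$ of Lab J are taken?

3

Sort by value density: Lab V 46/14≈3.29, Lab C 50/20≈2.5, Lab Q 32/15≈2.13, Lab J 27/15≈1.8, Lab X 8/11≈0.727.
Take all of Lab V (14 k$, value 46) — 38 k$ left.
Lab C: take in full, 20 k$ for value 50 — 18 left.
Lab Q: take in full, 15 k$ for value 32 — 3 left.
Only 3 k$ remain; take 3/15 of Lab J for value 27×3/15 = 5.4.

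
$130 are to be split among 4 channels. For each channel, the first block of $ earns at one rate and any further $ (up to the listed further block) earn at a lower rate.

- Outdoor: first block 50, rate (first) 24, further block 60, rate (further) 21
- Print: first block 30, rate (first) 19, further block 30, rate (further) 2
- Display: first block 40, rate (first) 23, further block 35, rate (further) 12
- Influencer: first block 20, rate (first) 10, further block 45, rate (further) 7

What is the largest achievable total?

Rank every tier by rate: Outdoor/T1 24 > Display/T1 23 > Outdoor/T2 21 > Print/T1 19 > Display/T2 12 > Influencer/T1 10 > Influencer/T2 7 > Print/T2 2.
Outdoor/T1 (24): +50 ; 80 left.
Display T1 at 23: fill all 40 ; 40 left.
Outdoor T2 at 21: only 40 left, fill 40.
Total = 24×50 + 23×40 + 21×40 = 2960.

2960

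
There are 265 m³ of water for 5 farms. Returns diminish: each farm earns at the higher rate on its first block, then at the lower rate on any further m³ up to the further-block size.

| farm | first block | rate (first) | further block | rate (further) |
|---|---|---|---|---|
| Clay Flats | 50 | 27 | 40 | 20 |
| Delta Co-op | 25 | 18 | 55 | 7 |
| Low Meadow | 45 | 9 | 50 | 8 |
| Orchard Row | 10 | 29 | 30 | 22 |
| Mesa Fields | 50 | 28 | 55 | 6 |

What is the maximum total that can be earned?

5475

Rank every tier by rate: Orchard Row/T1 29 > Mesa Fields/T1 28 > Clay Flats/T1 27 > Orchard Row/T2 22 > Clay Flats/T2 20 > Delta Co-op/T1 18 > Low Meadow/T1 9 > Low Meadow/T2 8 > Delta Co-op/T2 7 > Mesa Fields/T2 6.
Orchard Row T1 at 29: fill all 10 — 255 left.
Fill Mesa Fields T1 block (50 at 28) — 205 left.
Clay Flats T1 at 27: fill all 50 — 155 left.
Orchard Row/T2 (22): +30 — 125 left.
Clay Flats/T2 (20): +40 — 85 left.
Delta Co-op T1 at 18: fill all 25 — 60 left.
Fill Low Meadow T1 block (45 at 9) — 15 left.
Low Meadow/T2: +15 of 50 at 8; pool empty.
Total = 29×10 + 28×50 + 27×50 + 22×30 + 20×40 + 18×25 + 9×45 + 8×15 = 5475.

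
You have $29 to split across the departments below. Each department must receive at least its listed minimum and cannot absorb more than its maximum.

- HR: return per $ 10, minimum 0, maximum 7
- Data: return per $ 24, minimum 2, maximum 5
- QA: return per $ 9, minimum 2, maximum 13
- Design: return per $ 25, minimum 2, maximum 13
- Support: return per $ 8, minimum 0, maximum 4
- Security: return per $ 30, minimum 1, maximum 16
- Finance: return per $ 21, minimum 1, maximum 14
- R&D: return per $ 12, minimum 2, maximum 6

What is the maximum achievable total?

Meeting every minimum uses 0+2+2+2+0+1+1+2 = 10 $, leaving 19.
Highest return per $ first: Security 30 > Design 25 > Data 24 > Finance 21 > R&D 12 > HR 10 > QA 9 > Support 8.
Security takes 15 more to reach its cap of 16 ; 4 left.
Design has room for 11 more but only 4 remain, so it gets 6.
Total = 24×2 + 9×2 + 25×6 + 30×16 + 21×1 + 12×2 = 741.

741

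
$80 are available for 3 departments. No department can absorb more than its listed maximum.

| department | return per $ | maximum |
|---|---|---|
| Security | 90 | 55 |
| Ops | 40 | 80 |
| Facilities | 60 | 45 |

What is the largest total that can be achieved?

Rank by return per $: Security 90 > Facilities 60 > Ops 40.
Security takes 55 to reach its cap of 55 — 25 left.
Only 25 left; Facilities takes them to reach 25.
Total = 90×55 + 60×25 = 6450.

6450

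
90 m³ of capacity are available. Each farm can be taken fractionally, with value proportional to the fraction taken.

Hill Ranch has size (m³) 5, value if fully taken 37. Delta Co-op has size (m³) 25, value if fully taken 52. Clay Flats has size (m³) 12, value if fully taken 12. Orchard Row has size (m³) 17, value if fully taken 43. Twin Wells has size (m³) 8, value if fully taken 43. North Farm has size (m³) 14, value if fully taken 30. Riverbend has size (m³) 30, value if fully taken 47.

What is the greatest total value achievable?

Rank by value-to-size ratio: Hill Ranch 37/5≈7.4, Twin Wells 43/8≈5.38, Orchard Row 43/17≈2.53, North Farm 30/14≈2.14, Delta Co-op 52/25≈2.08, Riverbend 47/30≈1.57, Clay Flats 12/12≈1.
All 5 m³ of Hill Ranch fit (value 37) ; 85 remain.
All 8 m³ of Twin Wells fit (value 43) ; 77 remain.
All 17 m³ of Orchard Row fit (value 43) ; 60 remain.
All 14 m³ of North Farm fit (value 30) ; 46 remain.
Delta Co-op: take in full, 25 m³ for value 52 ; 21 left.
Fill the last 21 m³ with part of Riverbend: 21/30 of it earns 32.9.
Total value = 237.9.

237.9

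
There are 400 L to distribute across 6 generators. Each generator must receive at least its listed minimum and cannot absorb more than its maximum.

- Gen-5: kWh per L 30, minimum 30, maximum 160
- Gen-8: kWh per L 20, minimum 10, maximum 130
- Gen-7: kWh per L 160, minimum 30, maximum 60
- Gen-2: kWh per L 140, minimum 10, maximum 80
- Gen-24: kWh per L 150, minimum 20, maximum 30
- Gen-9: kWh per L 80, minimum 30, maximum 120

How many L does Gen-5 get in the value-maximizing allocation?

100

Meeting every minimum uses 30+10+30+10+20+30 = 130 L, leaving 270.
Order the generators by kWh per L: Gen-7 160 > Gen-24 150 > Gen-2 140 > Gen-9 80 > Gen-5 30 > Gen-8 20.
Give Gen-7 30 more to hit its cap of 60 ; 240 left.
Gen-24 takes 10 more to reach its cap of 30 ; 230 left.
Give Gen-2 70 more to hit its cap of 80 ; 160 left.
Give Gen-9 90 more to hit its cap of 120 ; 70 left.
Only 70 left; Gen-5 takes them to reach 100.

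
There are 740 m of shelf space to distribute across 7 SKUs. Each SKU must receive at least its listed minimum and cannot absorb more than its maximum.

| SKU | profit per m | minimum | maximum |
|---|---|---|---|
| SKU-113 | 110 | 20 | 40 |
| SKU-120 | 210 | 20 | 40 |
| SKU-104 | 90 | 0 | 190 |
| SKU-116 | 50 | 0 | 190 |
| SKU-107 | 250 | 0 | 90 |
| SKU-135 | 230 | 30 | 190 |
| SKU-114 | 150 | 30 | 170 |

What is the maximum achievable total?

Meeting every minimum uses 20+20+0+0+0+30+30 = 100 m, leaving 640.
Order the SKUs by profit per m: SKU-107 250 > SKU-135 230 > SKU-120 210 > SKU-114 150 > SKU-113 110 > SKU-104 90 > SKU-116 50.
Give SKU-107 90 more to hit its cap of 90 → 550 left.
Give SKU-135 160 more to hit its cap of 190 → 390 left.
SKU-120 takes 20 more to reach its cap of 40 → 370 left.
SKU-114 takes 140 more to reach its cap of 170 → 230 left.
SKU-113 takes 20 more to reach its cap of 40 → 210 left.
SKU-104 takes 190 more to reach its cap of 190 → 20 left.
Only 20 left; SKU-116 takes them to reach 20.
Total = 110×40 + 210×40 + 90×190 + 50×20 + 250×90 + 230×190 + 150×170 = 122600.

122600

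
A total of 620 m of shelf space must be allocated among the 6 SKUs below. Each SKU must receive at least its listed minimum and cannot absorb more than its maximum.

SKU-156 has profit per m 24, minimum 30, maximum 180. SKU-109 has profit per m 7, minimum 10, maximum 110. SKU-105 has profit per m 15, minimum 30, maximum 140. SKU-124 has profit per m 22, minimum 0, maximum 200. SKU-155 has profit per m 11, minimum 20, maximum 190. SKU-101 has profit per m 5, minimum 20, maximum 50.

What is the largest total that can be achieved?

11760

Meeting every minimum uses 30+10+30+0+20+20 = 110 m, leaving 510.
Order the SKUs by profit per m: SKU-156 24 > SKU-124 22 > SKU-105 15 > SKU-155 11 > SKU-109 7 > SKU-101 5.
SKU-156 takes 150 more to reach its cap of 180 — 360 left.
SKU-124: +200 to 200 (cap) — 160 left.
SKU-105 takes 110 more to reach its cap of 140 — 50 left.
SKU-155 has room for 170 more but only 50 remain, so it gets 70.
Total = 24×180 + 7×10 + 15×140 + 22×200 + 11×70 + 5×20 = 11760.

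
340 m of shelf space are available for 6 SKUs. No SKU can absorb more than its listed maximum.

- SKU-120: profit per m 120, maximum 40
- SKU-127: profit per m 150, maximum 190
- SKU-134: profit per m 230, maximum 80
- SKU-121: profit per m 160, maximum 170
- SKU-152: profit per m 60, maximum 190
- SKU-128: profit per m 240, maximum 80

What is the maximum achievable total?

66300

Highest profit per m first: SKU-128 240 > SKU-134 230 > SKU-121 160 > SKU-127 150 > SKU-120 120 > SKU-152 60.
SKU-128 takes 80 to reach its cap of 80 — 260 left.
SKU-134 takes 80 to reach its cap of 80 — 180 left.
SKU-121: +170 to 170 (cap) — 10 left.
SKU-127 has room for 190 but only 10 remain, so it gets 10.
Total = 150×10 + 230×80 + 160×170 + 240×80 = 66300.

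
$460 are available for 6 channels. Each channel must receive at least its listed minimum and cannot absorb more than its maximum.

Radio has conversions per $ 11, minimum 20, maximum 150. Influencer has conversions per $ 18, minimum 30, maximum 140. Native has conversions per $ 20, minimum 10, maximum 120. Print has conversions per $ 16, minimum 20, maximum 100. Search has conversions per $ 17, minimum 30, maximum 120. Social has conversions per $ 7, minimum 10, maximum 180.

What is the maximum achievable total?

8050

Meeting every minimum uses 20+30+10+20+30+10 = 120 $, leaving 340.
Rank by conversions per $: Native 20 > Influencer 18 > Search 17 > Print 16 > Radio 11 > Social 7.
Give Native 110 more to hit its cap of 120 → 230 left.
Influencer: +110 to 140 (cap) → 120 left.
Search: +90 to 120 (cap) → 30 left.
Print: +30 (room for 80) → 50. Pool exhausted.
Total = 11×20 + 18×140 + 20×120 + 16×50 + 17×120 + 7×10 = 8050.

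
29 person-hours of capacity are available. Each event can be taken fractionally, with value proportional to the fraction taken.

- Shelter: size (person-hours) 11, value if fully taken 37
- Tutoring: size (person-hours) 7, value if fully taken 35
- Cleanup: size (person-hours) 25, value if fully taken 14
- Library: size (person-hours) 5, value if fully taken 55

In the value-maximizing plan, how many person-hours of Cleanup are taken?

6

Sort by value density: Library 55/5≈11, Tutoring 35/7≈5, Shelter 37/11≈3.36, Cleanup 14/25≈0.56.
Take all of Library (5 person-hours, value 55) ; 24 person-hours left.
All 7 person-hours of Tutoring fit (value 35) ; 17 remain.
Take all of Shelter (11 person-hours, value 37) ; 6 person-hours left.
6 person-hours left: a 6/25 share of Cleanup gives 14×6/25 = 3.36.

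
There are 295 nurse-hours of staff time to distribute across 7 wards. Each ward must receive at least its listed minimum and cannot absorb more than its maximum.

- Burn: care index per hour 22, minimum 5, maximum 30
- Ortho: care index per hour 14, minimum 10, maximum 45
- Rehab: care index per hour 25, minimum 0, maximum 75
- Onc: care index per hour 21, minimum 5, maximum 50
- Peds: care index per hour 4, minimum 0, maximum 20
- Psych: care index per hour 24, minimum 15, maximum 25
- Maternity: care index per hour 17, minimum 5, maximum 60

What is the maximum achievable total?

5875

Meeting every minimum uses 5+10+0+5+0+15+5 = 40 nurse-hours, leaving 255.
Highest care index per hour first: Rehab 25 > Psych 24 > Burn 22 > Onc 21 > Maternity 17 > Ortho 14 > Peds 4.
Give Rehab 75 more to hit its cap of 75 ; 180 left.
Give Psych 10 more to hit its cap of 25 ; 170 left.
Burn: +25 to 30 (cap) ; 145 left.
Give Onc 45 more to hit its cap of 50 ; 100 left.
Maternity takes 55 more to reach its cap of 60 ; 45 left.
Ortho: +35 to 45 (cap) ; 10 left.
Peds has room for 20 more but only 10 remain, so it gets 10.
Total = 22×30 + 14×45 + 25×75 + 21×50 + 4×10 + 24×25 + 17×60 = 5875.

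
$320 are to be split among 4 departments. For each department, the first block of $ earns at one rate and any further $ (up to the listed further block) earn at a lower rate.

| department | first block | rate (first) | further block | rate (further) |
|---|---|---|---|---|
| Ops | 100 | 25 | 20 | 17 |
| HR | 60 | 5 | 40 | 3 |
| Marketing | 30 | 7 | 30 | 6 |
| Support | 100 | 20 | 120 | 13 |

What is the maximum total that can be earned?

Treat each block as its own option and order by rate: Ops/tier1 25 > Support/tier1 20 > Ops/tier2 17 > Support/tier2 13 > Marketing/tier1 7 > Marketing/tier2 6 > HR/tier1 5 > HR/tier2 3.
Ops tier1 at 25: fill all 100 — 220 left.
Fill Support tier1 block (100 at 20) — 120 left.
Ops/tier2 (17): +20 — 100 left.
Support tier2 at 13: only 100 left, fill 100.
Total = 25×100 + 20×100 + 17×20 + 13×100 = 6140.

6140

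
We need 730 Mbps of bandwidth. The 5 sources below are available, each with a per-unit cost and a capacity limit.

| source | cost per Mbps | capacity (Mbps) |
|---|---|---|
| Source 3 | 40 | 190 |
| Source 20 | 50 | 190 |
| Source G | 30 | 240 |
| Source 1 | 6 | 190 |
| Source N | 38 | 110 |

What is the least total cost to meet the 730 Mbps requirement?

20120

Fill from the cheapest source first.
Source 1 (6): use full 190 — 540 Mbps to go.
Source G at 30: take all 240 Mbps — 300 still needed.
Source N at 38: take all 110 Mbps — 190 still needed.
Source 3 (40): use full 190 — 0 Mbps to go.
Source 20: unused.
Cost = 190×6 + 240×30 + 110×38 + 190×40 = 20120.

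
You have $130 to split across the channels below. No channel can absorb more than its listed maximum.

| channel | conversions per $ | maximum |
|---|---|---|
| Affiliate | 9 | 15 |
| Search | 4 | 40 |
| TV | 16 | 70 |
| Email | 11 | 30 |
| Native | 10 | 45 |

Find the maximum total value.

1750

Highest conversions per $ first: TV 16 > Email 11 > Native 10 > Affiliate 9 > Search 4.
TV takes 70 to reach its cap of 70 — 60 left.
Email takes 30 to reach its cap of 30 — 30 left.
Only 30 left; Native takes them to reach 30.
Total = 16×70 + 11×30 + 10×30 = 1750.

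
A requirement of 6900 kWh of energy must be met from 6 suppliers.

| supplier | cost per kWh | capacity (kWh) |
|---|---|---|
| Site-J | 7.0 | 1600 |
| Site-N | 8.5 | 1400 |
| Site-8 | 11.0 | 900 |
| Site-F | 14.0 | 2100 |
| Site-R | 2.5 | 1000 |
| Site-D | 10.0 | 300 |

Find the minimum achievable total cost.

62300

Cheapest first:
Site-R at 2.5: take all 1000 kWh → 5900 still needed.
Take 1600 from Site-J at 7.0 → need 4300 more.
Site-N at 8.5: take all 1400 kWh → 2900 still needed.
Take 300 from Site-D at 10.0 → need 2600 more.
Site-8 at 11.0: take all 900 kWh → 1700 still needed.
Site-F at 14.0: take 1700 of its 2100 → requirement met.
Cost = 1000×2.5 + 1600×7.0 + 1400×8.5 + 300×10.0 + 900×11.0 + 1700×14.0 = 62300.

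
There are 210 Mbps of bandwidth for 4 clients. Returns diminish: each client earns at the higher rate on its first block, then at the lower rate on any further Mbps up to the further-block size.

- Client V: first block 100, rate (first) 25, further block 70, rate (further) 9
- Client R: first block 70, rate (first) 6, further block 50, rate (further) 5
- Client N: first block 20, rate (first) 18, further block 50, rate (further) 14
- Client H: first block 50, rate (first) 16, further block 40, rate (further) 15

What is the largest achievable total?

Order all 8 blocks by rate: Client V/first 25 > Client N/first 18 > Client H/first 16 > Client H/second 15 > Client N/second 14 > Client V/second 9 > Client R/first 6 > Client R/second 5.
Client V/first (25): +100 — 110 left.
Fill Client N first block (20 at 18) — 90 left.
Fill Client H first block (50 at 16) — 40 left.
Client H second at 15: fill all 40 — 0 left.
Total = 25×100 + 18×20 + 16×50 + 15×40 = 4260.

4260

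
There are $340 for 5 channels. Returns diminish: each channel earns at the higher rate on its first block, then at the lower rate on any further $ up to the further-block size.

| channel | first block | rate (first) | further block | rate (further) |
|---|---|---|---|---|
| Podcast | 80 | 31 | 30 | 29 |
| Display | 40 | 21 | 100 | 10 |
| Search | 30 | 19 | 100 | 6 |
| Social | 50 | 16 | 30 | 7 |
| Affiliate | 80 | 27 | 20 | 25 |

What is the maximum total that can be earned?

8320

Treat each block as its own option and order by rate: Podcast/first 31 > Podcast/second 29 > Affiliate/first 27 > Affiliate/second 25 > Display/first 21 > Search/first 19 > Social/first 16 > Display/second 10 > Social/second 7 > Search/second 6.
Podcast first at 31: fill all 80 — 260 left.
Podcast second at 29: fill all 30 — 230 left.
Affiliate first at 27: fill all 80 — 150 left.
Affiliate/second (25): +20 — 130 left.
Display/first (21): +40 — 90 left.
Fill Search first block (30 at 19) — 60 left.
Social/first (16): +50 — 10 left.
Display second at 10: only 10 left, fill 10.
Total = 31×80 + 29×30 + 27×80 + 25×20 + 21×40 + 19×30 + 16×50 + 10×10 = 8320.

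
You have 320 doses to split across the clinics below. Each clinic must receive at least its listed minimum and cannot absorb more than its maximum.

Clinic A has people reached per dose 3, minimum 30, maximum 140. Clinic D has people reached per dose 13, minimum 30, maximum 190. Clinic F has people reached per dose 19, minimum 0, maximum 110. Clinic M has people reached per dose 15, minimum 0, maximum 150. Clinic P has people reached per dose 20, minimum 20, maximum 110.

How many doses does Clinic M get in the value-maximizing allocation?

Meeting every minimum uses 30+30+0+0+20 = 80 doses, leaving 240.
Highest people reached per dose first: Clinic P 20 > Clinic F 19 > Clinic M 15 > Clinic D 13 > Clinic A 3.
Give Clinic P 90 more to hit its cap of 110 — 150 left.
Give Clinic F 110 more to hit its cap of 110 — 40 left.
Clinic M has room for 150 more but only 40 remain, so it gets 40.

40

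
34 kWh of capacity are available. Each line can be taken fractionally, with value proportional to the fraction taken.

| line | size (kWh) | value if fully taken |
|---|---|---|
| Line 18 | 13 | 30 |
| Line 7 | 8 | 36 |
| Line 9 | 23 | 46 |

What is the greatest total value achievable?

92

Sort by value density: Line 7 36/8≈4.5, Line 18 30/13≈2.31, Line 9 46/23≈2.
Line 7: take in full, 8 kWh for value 36 — 26 left.
Take all of Line 18 (13 kWh, value 30) — 13 kWh left.
13 kWh left: a 13/23 share of Line 9 gives 46×13/23 = 26.
Total value = 92.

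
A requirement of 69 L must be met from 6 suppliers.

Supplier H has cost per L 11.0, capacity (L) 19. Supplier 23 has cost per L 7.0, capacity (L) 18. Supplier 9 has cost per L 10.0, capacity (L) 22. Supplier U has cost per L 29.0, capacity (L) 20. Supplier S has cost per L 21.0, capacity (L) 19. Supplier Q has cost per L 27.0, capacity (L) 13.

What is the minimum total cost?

765

Cheapest first:
Supplier 23 at 7.0: take all 18 L → 51 still needed.
Supplier 9 (10.0): use full 22 → 29 L to go.
Supplier H at 11.0: take all 19 L → 10 still needed.
Supplier S at 21.0: take 10 of its 19 → requirement met.
Supplier Q, Supplier U: unused.
Cost = 18×7.0 + 22×10.0 + 19×11.0 + 10×21.0 = 765.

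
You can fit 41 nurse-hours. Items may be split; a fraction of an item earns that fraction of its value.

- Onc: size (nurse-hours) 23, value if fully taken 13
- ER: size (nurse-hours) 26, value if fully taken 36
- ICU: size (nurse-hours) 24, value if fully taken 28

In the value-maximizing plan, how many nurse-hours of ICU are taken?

15

Rank by value-to-size ratio: ER 36/26≈1.38, ICU 28/24≈1.17, Onc 13/23≈0.565.
ER: take in full, 26 nurse-hours for value 36 — 15 left.
15 nurse-hours left: a 15/24 share of ICU gives 28×15/24 = 17.5.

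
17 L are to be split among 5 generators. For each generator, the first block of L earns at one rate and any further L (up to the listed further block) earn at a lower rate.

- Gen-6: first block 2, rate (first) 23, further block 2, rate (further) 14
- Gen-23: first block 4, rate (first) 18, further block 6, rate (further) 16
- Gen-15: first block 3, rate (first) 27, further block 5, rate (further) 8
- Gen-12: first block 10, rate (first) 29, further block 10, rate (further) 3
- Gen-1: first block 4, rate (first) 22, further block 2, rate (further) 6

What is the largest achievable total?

461

Order all 10 blocks by rate: Gen-12/first 29 > Gen-15/first 27 > Gen-6/first 23 > Gen-1/first 22 > Gen-23/first 18 > Gen-23/second 16 > Gen-6/second 14 > Gen-15/second 8 > Gen-1/second 6 > Gen-12/second 3.
Fill Gen-12 first block (10 at 29) — 7 left.
Gen-15/first (27): +3 — 4 left.
Gen-6 first at 23: fill all 2 — 2 left.
2 remain; put them into Gen-1 first at 22.
Total = 29×10 + 27×3 + 23×2 + 22×2 = 461.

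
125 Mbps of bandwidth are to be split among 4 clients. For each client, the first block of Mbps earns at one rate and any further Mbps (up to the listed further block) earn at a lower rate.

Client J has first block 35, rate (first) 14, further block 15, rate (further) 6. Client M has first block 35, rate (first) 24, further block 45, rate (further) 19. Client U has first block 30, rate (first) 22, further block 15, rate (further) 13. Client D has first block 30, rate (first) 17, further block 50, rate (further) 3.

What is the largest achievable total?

2610

Treat each block as its own option and order by rate: Client M/T1 24 > Client U/T1 22 > Client M/T2 19 > Client D/T1 17 > Client J/T1 14 > Client U/T2 13 > Client J/T2 6 > Client D/T2 3.
Client M/T1 (24): +35 — 90 left.
Client U T1 at 22: fill all 30 — 60 left.
Client M T2 at 19: fill all 45 — 15 left.
Client D T1 at 17: only 15 left, fill 15.
Total = 24×35 + 22×30 + 19×45 + 17×15 = 2610.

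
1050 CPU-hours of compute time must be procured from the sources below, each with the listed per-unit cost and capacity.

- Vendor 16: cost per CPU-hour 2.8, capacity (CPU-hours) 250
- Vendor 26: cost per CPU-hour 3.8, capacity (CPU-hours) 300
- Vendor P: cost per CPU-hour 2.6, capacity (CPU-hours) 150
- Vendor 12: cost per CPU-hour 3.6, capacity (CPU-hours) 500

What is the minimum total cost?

Fill from the cheapest source first.
Vendor P at 2.6: take all 150 CPU-hours → 900 still needed.
Vendor 16 at 2.8: take all 250 CPU-hours → 650 still needed.
Vendor 12 (3.6): use full 500 → 150 CPU-hours to go.
Vendor 26 (3.8): take the remaining 150 → done.
Cost = 150×2.6 + 250×2.8 + 500×3.6 + 150×3.8 = 3460.

3460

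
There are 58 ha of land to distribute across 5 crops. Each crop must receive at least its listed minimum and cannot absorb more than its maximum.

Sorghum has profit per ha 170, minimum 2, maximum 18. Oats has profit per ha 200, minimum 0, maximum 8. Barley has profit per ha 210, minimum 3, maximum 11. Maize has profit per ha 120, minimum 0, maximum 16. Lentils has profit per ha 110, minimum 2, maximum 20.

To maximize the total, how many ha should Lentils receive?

5

Meeting every minimum uses 2+0+3+0+2 = 7 ha, leaving 51.
Order the crops by profit per ha: Barley 210 > Oats 200 > Sorghum 170 > Maize 120 > Lentils 110.
Barley takes 8 more to reach its cap of 11 ; 43 left.
Oats takes 8 more to reach its cap of 8 ; 35 left.
Sorghum: +16 to 18 (cap) ; 19 left.
Maize takes 16 more to reach its cap of 16 ; 3 left.
Lentils: +3 (room for 18) → 5. Pool exhausted.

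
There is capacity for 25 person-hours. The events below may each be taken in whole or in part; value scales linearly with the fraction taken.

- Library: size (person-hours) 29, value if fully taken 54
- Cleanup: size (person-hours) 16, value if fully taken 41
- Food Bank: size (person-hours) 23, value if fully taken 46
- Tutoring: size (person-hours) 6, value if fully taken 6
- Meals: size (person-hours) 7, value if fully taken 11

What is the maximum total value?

59

Best value per unit of size first: Cleanup 41/16≈2.56, Food Bank 46/23≈2, Library 54/29≈1.86, Meals 11/7≈1.57, Tutoring 6/6≈1.
All 16 person-hours of Cleanup fit (value 41) ; 9 remain.
Fill the last 9 person-hours with part of Food Bank: 9/23 of it earns 18.
Total value = 59.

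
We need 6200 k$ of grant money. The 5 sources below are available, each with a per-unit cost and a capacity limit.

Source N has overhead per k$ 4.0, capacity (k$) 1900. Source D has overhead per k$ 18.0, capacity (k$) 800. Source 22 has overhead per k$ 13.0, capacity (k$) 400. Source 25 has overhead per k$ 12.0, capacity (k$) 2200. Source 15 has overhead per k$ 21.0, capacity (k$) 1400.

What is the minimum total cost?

72500

Cheapest first:
Source N at 4.0: take all 1900 k$ ; 4300 still needed.
Source 25 at 12.0: take all 2200 k$ ; 2100 still needed.
Source 22 (13.0): use full 400 ; 1700 k$ to go.
Take 800 from Source D at 18.0 ; need 900 more.
Source 15 (21.0): take the remaining 900 ; done.
Cost = 1900×4.0 + 2200×12.0 + 400×13.0 + 800×18.0 + 900×21.0 = 72500.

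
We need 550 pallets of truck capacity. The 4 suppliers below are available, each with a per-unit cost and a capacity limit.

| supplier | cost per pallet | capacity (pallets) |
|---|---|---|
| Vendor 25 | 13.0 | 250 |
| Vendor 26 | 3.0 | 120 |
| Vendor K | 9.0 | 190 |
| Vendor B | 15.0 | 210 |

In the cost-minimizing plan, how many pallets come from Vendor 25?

Fill from the cheapest supplier first.
Vendor 26 at 3.0: take all 120 pallets → 430 still needed.
Take 190 from Vendor K at 9.0 → need 240 more.
Vendor 25 at 13.0: take 240 of its 250 → requirement met.
Vendor B: unused.

240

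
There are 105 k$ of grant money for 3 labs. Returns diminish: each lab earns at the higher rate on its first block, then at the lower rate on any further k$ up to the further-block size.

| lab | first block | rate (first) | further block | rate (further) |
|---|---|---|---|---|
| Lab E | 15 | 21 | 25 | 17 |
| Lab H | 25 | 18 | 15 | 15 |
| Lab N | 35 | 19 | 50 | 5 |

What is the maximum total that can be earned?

1930

Rank every tier by rate: Lab E/first 21 > Lab N/first 19 > Lab H/first 18 > Lab E/second 17 > Lab H/second 15 > Lab N/second 5.
Lab E first at 21: fill all 15 ; 90 left.
Lab N first at 19: fill all 35 ; 55 left.
Lab H first at 18: fill all 25 ; 30 left.
Lab E/second (17): +25 ; 5 left.
5 remain; put them into Lab H second at 15.
Total = 21×15 + 19×35 + 18×25 + 17×25 + 15×5 = 1930.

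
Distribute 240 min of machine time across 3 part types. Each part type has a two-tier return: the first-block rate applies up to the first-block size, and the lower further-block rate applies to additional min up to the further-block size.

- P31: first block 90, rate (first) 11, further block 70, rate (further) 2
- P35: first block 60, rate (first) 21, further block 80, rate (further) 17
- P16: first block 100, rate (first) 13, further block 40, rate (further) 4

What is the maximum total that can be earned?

3920

Rank every tier by rate: P35/tier1 21 > P35/tier2 17 > P16/tier1 13 > P31/tier1 11 > P16/tier2 4 > P31/tier2 2.
P35 tier1 at 21: fill all 60 ; 180 left.
P35 tier2 at 17: fill all 80 ; 100 left.
P16/tier1 (13): +100 ; 0 left.
Total = 21×60 + 17×80 + 13×100 = 3920.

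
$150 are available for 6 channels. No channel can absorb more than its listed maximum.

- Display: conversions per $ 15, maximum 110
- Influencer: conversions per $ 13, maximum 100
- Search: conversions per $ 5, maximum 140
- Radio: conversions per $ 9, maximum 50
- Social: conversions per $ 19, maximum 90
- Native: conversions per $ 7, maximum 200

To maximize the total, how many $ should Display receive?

Order the channels by conversions per $: Social 19 > Display 15 > Influencer 13 > Radio 9 > Native 7 > Search 5.
Social takes 90 to reach its cap of 90 ; 60 left.
Only 60 left; Display takes them to reach 60.

60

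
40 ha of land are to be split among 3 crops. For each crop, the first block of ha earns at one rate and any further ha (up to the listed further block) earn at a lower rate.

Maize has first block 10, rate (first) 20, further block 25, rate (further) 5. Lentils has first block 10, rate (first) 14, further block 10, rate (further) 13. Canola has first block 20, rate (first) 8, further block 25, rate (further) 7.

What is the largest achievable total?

Rank every tier by rate: Maize/tier1 20 > Lentils/tier1 14 > Lentils/tier2 13 > Canola/tier1 8 > Canola/tier2 7 > Maize/tier2 5.
Maize/tier1 (20): +10 → 30 left.
Fill Lentils tier1 block (10 at 14) → 20 left.
Lentils tier2 at 13: fill all 10 → 10 left.
Canola tier1 at 8: only 10 left, fill 10.
Total = 20×10 + 14×10 + 13×10 + 8×10 = 550.

550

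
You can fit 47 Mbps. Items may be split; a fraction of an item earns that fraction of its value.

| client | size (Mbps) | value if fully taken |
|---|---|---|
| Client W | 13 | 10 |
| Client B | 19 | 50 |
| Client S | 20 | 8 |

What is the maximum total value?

Sort by value density: Client B 50/19≈2.63, Client W 10/13≈0.769, Client S 8/20≈0.4.
Client B: take in full, 19 Mbps for value 50 — 28 left.
Take all of Client W (13 Mbps, value 10) — 15 Mbps left.
15 Mbps left: a 15/20 share of Client S gives 8×15/20 = 6.
Total value = 66.

66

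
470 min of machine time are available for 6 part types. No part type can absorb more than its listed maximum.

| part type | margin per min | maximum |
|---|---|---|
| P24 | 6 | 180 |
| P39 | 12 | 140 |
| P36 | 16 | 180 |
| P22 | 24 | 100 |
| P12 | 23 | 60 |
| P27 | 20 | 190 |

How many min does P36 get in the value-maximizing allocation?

120

Rank by margin per min: P22 24 > P12 23 > P27 20 > P36 16 > P39 12 > P24 6.
P22: +100 to 100 (cap) → 370 left.
Give P12 60 to hit its cap of 60 → 310 left.
P27 takes 190 to reach its cap of 190 → 120 left.
Only 120 left; P36 takes them to reach 120.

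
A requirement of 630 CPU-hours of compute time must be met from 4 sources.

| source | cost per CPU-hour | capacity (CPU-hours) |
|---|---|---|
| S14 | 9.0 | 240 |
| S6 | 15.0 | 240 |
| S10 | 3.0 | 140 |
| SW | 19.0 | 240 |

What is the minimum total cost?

Cheapest first:
S10 (3.0): use full 140 — 490 CPU-hours to go.
S14 at 9.0: take all 240 CPU-hours — 250 still needed.
S6 at 15.0: take all 240 CPU-hours — 10 still needed.
SW (19.0): take the remaining 10 — done.
Cost = 140×3.0 + 240×9.0 + 240×15.0 + 10×19.0 = 6370.

6370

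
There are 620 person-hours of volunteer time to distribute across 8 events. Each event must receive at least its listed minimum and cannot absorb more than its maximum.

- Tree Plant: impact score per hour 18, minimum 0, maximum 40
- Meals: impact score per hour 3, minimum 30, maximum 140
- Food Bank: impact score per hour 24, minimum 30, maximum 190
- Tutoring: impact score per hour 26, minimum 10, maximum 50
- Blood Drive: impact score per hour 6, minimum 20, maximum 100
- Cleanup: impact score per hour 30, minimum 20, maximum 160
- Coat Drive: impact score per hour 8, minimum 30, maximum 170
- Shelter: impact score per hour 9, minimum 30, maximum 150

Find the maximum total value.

12730

Meeting every minimum uses 0+30+30+10+20+20+30+30 = 170 person-hours, leaving 450.
Order the events by impact score per hour: Cleanup 30 > Tutoring 26 > Food Bank 24 > Tree Plant 18 > Shelter 9 > Coat Drive 8 > Blood Drive 6 > Meals 3.
Cleanup takes 140 more to reach its cap of 160 → 310 left.
Give Tutoring 40 more to hit its cap of 50 → 270 left.
Food Bank takes 160 more to reach its cap of 190 → 110 left.
Tree Plant: +40 to 40 (cap) → 70 left.
Shelter has room for 120 more but only 70 remain, so it gets 100.
Total = 18×40 + 3×30 + 24×190 + 26×50 + 6×20 + 30×160 + 8×30 + 9×100 = 12730.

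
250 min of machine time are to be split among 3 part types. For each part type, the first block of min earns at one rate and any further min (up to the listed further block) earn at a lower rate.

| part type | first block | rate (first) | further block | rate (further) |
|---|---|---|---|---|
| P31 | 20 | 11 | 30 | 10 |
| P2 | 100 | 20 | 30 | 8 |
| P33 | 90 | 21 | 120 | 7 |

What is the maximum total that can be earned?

4490

Order all 6 blocks by rate: P33/tier1 21 > P2/tier1 20 > P31/tier1 11 > P31/tier2 10 > P2/tier2 8 > P33/tier2 7.
P33/tier1 (21): +90 ; 160 left.
Fill P2 tier1 block (100 at 20) ; 60 left.
Fill P31 tier1 block (20 at 11) ; 40 left.
P31/tier2 (10): +30 ; 10 left.
10 remain; put them into P2 tier2 at 8.
Total = 21×90 + 20×100 + 11×20 + 10×30 + 8×10 = 4490.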